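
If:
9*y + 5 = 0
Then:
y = -5/9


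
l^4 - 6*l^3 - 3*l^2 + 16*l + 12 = (l - 6)*(l - 2)*(l + 1)^2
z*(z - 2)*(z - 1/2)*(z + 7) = z^4 + 9*z^3/2 - 33*z^2/2 + 7*z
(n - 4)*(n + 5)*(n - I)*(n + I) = n^4 + n^3 - 19*n^2 + n - 20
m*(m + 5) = m^2 + 5*m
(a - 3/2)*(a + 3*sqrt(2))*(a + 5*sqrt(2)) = a^3 - 3*a^2/2 + 8*sqrt(2)*a^2 - 12*sqrt(2)*a + 30*a - 45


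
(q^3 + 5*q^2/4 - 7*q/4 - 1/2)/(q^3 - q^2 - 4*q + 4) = (q + 1/4)/(q - 2)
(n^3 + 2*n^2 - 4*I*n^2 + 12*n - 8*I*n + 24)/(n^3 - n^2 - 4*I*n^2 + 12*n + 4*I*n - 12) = (n + 2)/(n - 1)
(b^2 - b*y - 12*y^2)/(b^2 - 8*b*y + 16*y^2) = (-b - 3*y)/(-b + 4*y)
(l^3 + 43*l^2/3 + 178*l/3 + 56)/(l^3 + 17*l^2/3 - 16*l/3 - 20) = (3*l^2 + 25*l + 28)/(3*l^2 - l - 10)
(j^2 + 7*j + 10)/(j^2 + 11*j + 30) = (j + 2)/(j + 6)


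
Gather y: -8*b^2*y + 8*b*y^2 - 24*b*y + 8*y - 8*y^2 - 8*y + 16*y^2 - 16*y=y^2*(8*b + 8) + y*(-8*b^2 - 24*b - 16)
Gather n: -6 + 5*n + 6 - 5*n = 0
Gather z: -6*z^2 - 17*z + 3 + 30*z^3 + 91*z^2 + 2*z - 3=30*z^3 + 85*z^2 - 15*z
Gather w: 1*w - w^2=-w^2 + w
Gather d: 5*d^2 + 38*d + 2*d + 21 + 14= 5*d^2 + 40*d + 35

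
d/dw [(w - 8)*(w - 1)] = 2*w - 9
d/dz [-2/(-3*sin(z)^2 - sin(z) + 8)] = -2*(6*sin(z) + 1)*cos(z)/(3*sin(z)^2 + sin(z) - 8)^2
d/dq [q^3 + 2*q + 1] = 3*q^2 + 2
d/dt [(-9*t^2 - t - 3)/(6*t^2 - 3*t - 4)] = (33*t^2 + 108*t - 5)/(36*t^4 - 36*t^3 - 39*t^2 + 24*t + 16)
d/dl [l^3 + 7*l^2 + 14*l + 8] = 3*l^2 + 14*l + 14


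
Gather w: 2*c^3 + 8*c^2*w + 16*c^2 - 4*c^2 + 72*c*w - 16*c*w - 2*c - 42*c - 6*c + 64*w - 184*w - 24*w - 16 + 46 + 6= 2*c^3 + 12*c^2 - 50*c + w*(8*c^2 + 56*c - 144) + 36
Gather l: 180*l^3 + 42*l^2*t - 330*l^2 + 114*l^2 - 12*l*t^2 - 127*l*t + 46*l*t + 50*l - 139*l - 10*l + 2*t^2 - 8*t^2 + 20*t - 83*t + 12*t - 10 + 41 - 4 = 180*l^3 + l^2*(42*t - 216) + l*(-12*t^2 - 81*t - 99) - 6*t^2 - 51*t + 27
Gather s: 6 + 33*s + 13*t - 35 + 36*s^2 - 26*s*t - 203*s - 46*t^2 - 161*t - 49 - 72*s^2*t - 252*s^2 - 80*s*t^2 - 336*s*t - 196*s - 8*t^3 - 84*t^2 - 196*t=s^2*(-72*t - 216) + s*(-80*t^2 - 362*t - 366) - 8*t^3 - 130*t^2 - 344*t - 78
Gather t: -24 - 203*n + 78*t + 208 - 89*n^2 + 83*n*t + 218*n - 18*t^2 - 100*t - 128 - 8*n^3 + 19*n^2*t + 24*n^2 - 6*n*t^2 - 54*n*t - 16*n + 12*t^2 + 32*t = -8*n^3 - 65*n^2 - n + t^2*(-6*n - 6) + t*(19*n^2 + 29*n + 10) + 56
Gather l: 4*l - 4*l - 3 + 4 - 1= 0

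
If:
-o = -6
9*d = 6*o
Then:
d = 4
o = 6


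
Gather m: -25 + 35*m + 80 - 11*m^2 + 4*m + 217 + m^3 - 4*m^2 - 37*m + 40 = m^3 - 15*m^2 + 2*m + 312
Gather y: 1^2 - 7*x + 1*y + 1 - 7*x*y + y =-7*x + y*(2 - 7*x) + 2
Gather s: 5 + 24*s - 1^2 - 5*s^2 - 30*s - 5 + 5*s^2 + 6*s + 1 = 0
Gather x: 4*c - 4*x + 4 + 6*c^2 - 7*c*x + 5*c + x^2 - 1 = 6*c^2 + 9*c + x^2 + x*(-7*c - 4) + 3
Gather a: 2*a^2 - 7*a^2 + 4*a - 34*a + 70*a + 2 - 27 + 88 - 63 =-5*a^2 + 40*a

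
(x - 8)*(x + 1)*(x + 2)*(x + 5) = x^4 - 47*x^2 - 126*x - 80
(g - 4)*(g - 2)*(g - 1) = g^3 - 7*g^2 + 14*g - 8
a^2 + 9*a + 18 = (a + 3)*(a + 6)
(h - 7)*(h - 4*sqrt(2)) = h^2 - 7*h - 4*sqrt(2)*h + 28*sqrt(2)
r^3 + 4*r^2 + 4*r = r*(r + 2)^2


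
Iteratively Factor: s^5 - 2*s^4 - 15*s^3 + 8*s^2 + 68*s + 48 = (s + 2)*(s^4 - 4*s^3 - 7*s^2 + 22*s + 24) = (s + 1)*(s + 2)*(s^3 - 5*s^2 - 2*s + 24) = (s - 4)*(s + 1)*(s + 2)*(s^2 - s - 6) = (s - 4)*(s - 3)*(s + 1)*(s + 2)*(s + 2)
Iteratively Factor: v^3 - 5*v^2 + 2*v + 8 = (v - 4)*(v^2 - v - 2) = (v - 4)*(v - 2)*(v + 1)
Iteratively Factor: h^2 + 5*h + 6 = (h + 3)*(h + 2)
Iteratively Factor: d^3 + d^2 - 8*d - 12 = (d + 2)*(d^2 - d - 6) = (d + 2)^2*(d - 3)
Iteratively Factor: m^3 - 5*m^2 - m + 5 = (m + 1)*(m^2 - 6*m + 5) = (m - 1)*(m + 1)*(m - 5)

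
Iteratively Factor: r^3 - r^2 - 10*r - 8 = (r + 1)*(r^2 - 2*r - 8) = (r + 1)*(r + 2)*(r - 4)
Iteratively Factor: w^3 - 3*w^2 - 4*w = (w - 4)*(w^2 + w) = (w - 4)*(w + 1)*(w)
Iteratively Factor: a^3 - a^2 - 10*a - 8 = (a + 1)*(a^2 - 2*a - 8) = (a - 4)*(a + 1)*(a + 2)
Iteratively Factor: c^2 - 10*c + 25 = (c - 5)*(c - 5)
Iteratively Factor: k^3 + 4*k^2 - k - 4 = (k + 4)*(k^2 - 1) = (k + 1)*(k + 4)*(k - 1)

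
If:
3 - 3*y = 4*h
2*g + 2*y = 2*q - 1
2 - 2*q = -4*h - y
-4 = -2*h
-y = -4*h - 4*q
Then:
No Solution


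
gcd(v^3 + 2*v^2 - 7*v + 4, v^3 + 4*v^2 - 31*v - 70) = 1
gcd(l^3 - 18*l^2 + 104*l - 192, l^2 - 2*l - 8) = l - 4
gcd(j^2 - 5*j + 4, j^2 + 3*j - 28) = j - 4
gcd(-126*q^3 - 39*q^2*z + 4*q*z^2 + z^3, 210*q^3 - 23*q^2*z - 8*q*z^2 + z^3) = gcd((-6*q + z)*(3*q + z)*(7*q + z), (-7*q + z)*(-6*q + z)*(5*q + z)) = -6*q + z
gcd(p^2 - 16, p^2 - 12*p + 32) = p - 4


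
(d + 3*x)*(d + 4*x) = d^2 + 7*d*x + 12*x^2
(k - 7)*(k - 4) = k^2 - 11*k + 28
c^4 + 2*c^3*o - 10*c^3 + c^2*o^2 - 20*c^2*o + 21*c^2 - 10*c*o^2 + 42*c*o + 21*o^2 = (c - 7)*(c - 3)*(c + o)^2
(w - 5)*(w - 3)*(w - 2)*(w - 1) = w^4 - 11*w^3 + 41*w^2 - 61*w + 30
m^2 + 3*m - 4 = (m - 1)*(m + 4)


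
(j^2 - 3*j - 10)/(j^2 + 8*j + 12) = (j - 5)/(j + 6)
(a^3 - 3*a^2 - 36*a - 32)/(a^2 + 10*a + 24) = (a^2 - 7*a - 8)/(a + 6)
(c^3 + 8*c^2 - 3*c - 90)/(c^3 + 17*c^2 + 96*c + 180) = (c - 3)/(c + 6)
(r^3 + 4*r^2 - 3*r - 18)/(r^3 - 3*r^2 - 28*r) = (-r^3 - 4*r^2 + 3*r + 18)/(r*(-r^2 + 3*r + 28))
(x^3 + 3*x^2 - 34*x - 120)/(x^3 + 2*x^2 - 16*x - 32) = (x^2 - x - 30)/(x^2 - 2*x - 8)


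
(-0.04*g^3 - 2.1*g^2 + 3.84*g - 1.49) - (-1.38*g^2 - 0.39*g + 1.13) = -0.04*g^3 - 0.72*g^2 + 4.23*g - 2.62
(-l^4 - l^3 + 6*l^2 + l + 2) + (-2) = -l^4 - l^3 + 6*l^2 + l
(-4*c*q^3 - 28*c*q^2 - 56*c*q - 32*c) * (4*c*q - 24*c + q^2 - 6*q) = -16*c^2*q^4 - 16*c^2*q^3 + 448*c^2*q^2 + 1216*c^2*q + 768*c^2 - 4*c*q^5 - 4*c*q^4 + 112*c*q^3 + 304*c*q^2 + 192*c*q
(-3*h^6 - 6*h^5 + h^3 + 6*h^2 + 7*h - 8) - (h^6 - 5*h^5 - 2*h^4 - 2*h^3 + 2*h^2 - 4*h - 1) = -4*h^6 - h^5 + 2*h^4 + 3*h^3 + 4*h^2 + 11*h - 7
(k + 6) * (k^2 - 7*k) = k^3 - k^2 - 42*k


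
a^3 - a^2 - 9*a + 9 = (a - 3)*(a - 1)*(a + 3)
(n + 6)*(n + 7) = n^2 + 13*n + 42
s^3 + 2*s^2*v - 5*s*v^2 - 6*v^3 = (s - 2*v)*(s + v)*(s + 3*v)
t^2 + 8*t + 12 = (t + 2)*(t + 6)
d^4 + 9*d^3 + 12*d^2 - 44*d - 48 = (d - 2)*(d + 1)*(d + 4)*(d + 6)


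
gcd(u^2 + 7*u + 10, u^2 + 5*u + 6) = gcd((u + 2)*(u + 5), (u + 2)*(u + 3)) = u + 2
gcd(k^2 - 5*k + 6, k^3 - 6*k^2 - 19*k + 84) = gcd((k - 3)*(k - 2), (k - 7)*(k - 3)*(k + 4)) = k - 3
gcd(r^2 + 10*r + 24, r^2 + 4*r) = r + 4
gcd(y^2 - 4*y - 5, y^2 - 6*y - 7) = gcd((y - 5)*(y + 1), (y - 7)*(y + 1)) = y + 1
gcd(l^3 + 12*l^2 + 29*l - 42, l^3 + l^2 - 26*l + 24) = l^2 + 5*l - 6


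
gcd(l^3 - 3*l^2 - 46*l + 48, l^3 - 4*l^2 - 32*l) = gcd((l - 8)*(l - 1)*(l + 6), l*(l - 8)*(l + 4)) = l - 8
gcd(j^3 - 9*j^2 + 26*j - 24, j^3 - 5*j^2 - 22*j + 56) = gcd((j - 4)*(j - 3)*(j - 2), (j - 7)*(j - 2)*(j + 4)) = j - 2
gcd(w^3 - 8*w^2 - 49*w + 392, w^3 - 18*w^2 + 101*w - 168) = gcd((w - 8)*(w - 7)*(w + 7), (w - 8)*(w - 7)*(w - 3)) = w^2 - 15*w + 56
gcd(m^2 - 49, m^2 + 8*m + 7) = m + 7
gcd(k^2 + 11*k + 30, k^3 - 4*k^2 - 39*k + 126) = k + 6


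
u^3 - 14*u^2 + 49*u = u*(u - 7)^2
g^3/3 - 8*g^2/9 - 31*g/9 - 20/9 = (g/3 + 1/3)*(g - 5)*(g + 4/3)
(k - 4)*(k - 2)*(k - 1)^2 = k^4 - 8*k^3 + 21*k^2 - 22*k + 8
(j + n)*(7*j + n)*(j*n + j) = 7*j^3*n + 7*j^3 + 8*j^2*n^2 + 8*j^2*n + j*n^3 + j*n^2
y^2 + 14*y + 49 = (y + 7)^2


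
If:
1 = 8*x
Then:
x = 1/8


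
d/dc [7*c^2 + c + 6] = 14*c + 1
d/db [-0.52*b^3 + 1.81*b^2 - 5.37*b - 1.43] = -1.56*b^2 + 3.62*b - 5.37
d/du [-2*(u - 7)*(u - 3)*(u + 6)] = -6*u^2 + 16*u + 78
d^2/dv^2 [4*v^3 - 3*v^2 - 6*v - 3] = 24*v - 6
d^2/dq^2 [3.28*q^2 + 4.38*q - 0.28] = 6.56000000000000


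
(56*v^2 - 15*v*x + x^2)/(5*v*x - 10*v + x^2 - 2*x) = (56*v^2 - 15*v*x + x^2)/(5*v*x - 10*v + x^2 - 2*x)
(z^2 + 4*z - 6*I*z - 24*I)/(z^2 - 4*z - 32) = (z - 6*I)/(z - 8)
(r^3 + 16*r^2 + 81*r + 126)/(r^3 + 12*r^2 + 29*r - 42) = (r + 3)/(r - 1)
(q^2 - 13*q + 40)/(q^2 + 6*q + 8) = (q^2 - 13*q + 40)/(q^2 + 6*q + 8)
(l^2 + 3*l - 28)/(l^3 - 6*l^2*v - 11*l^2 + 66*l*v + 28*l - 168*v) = (-l - 7)/(-l^2 + 6*l*v + 7*l - 42*v)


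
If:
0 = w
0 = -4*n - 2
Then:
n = -1/2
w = 0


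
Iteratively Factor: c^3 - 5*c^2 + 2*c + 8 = (c + 1)*(c^2 - 6*c + 8) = (c - 2)*(c + 1)*(c - 4)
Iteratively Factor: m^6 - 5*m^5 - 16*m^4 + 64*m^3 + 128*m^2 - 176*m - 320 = (m - 2)*(m^5 - 3*m^4 - 22*m^3 + 20*m^2 + 168*m + 160) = (m - 2)*(m + 2)*(m^4 - 5*m^3 - 12*m^2 + 44*m + 80) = (m - 5)*(m - 2)*(m + 2)*(m^3 - 12*m - 16) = (m - 5)*(m - 2)*(m + 2)^2*(m^2 - 2*m - 8) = (m - 5)*(m - 2)*(m + 2)^3*(m - 4)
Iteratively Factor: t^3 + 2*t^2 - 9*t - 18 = (t + 3)*(t^2 - t - 6) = (t + 2)*(t + 3)*(t - 3)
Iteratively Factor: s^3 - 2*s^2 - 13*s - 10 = (s + 2)*(s^2 - 4*s - 5) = (s + 1)*(s + 2)*(s - 5)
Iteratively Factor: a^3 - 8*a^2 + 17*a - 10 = (a - 2)*(a^2 - 6*a + 5) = (a - 5)*(a - 2)*(a - 1)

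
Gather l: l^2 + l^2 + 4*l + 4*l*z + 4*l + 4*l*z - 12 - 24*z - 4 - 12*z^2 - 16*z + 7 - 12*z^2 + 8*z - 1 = 2*l^2 + l*(8*z + 8) - 24*z^2 - 32*z - 10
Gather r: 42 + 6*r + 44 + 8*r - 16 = 14*r + 70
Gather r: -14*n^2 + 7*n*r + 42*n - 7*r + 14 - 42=-14*n^2 + 42*n + r*(7*n - 7) - 28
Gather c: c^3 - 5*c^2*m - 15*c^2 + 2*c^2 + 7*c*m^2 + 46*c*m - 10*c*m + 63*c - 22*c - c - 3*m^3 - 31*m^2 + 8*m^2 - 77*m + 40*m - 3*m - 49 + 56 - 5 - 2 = c^3 + c^2*(-5*m - 13) + c*(7*m^2 + 36*m + 40) - 3*m^3 - 23*m^2 - 40*m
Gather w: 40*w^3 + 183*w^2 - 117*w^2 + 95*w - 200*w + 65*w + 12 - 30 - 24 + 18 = 40*w^3 + 66*w^2 - 40*w - 24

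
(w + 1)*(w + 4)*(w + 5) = w^3 + 10*w^2 + 29*w + 20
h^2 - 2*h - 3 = (h - 3)*(h + 1)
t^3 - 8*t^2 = t^2*(t - 8)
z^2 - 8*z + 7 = (z - 7)*(z - 1)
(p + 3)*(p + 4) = p^2 + 7*p + 12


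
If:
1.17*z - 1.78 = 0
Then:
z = 1.52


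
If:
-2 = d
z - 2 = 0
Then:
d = -2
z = 2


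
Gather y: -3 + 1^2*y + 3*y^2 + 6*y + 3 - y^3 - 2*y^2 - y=-y^3 + y^2 + 6*y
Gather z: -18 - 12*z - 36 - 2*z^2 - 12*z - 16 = -2*z^2 - 24*z - 70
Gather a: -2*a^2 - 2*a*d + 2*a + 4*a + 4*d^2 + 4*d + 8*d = -2*a^2 + a*(6 - 2*d) + 4*d^2 + 12*d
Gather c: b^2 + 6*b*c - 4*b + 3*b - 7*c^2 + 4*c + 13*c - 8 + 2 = b^2 - b - 7*c^2 + c*(6*b + 17) - 6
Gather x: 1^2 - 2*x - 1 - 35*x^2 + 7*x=-35*x^2 + 5*x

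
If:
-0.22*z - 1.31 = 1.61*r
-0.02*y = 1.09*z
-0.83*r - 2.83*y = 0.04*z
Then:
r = -0.81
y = 0.24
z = -0.00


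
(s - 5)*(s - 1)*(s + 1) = s^3 - 5*s^2 - s + 5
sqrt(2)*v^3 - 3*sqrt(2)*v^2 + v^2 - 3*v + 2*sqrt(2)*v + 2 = (v - 2)*(v - 1)*(sqrt(2)*v + 1)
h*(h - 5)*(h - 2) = h^3 - 7*h^2 + 10*h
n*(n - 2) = n^2 - 2*n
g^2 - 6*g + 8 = (g - 4)*(g - 2)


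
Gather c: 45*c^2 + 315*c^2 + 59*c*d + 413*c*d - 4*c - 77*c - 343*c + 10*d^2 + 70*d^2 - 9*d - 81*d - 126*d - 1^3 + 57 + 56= 360*c^2 + c*(472*d - 424) + 80*d^2 - 216*d + 112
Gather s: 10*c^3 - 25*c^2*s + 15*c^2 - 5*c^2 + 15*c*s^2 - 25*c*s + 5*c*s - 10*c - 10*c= 10*c^3 + 10*c^2 + 15*c*s^2 - 20*c + s*(-25*c^2 - 20*c)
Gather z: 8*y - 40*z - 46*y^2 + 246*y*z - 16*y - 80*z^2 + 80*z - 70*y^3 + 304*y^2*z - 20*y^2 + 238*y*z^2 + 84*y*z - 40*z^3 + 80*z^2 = -70*y^3 - 66*y^2 + 238*y*z^2 - 8*y - 40*z^3 + z*(304*y^2 + 330*y + 40)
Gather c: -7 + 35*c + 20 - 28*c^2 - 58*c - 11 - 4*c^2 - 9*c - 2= -32*c^2 - 32*c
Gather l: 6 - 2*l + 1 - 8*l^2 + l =-8*l^2 - l + 7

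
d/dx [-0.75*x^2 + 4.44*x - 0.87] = 4.44 - 1.5*x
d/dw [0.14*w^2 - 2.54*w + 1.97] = 0.28*w - 2.54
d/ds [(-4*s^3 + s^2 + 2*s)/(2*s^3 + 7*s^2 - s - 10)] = 5*(-6*s^4 + 21*s^2 - 4*s - 4)/(4*s^6 + 28*s^5 + 45*s^4 - 54*s^3 - 139*s^2 + 20*s + 100)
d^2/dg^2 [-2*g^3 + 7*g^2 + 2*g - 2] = 14 - 12*g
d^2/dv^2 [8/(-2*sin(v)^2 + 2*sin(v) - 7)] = 16*(8*sin(v)^4 - 6*sin(v)^3 - 38*sin(v)^2 + 19*sin(v) + 10)/(-2*sin(v) - cos(2*v) + 8)^3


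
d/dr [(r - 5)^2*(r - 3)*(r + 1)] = 4*r^3 - 36*r^2 + 84*r - 20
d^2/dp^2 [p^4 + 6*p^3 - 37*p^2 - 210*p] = 12*p^2 + 36*p - 74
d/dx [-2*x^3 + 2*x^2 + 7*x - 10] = -6*x^2 + 4*x + 7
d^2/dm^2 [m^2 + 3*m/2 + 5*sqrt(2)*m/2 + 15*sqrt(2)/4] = 2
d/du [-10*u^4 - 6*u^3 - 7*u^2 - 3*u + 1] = -40*u^3 - 18*u^2 - 14*u - 3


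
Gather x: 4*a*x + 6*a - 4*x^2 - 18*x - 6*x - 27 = 6*a - 4*x^2 + x*(4*a - 24) - 27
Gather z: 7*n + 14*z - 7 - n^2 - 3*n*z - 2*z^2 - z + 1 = -n^2 + 7*n - 2*z^2 + z*(13 - 3*n) - 6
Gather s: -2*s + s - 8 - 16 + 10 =-s - 14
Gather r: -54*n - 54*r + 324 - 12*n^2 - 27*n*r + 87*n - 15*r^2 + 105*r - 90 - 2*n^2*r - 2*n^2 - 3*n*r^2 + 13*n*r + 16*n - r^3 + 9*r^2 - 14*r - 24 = -14*n^2 + 49*n - r^3 + r^2*(-3*n - 6) + r*(-2*n^2 - 14*n + 37) + 210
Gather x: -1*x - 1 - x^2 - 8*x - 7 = -x^2 - 9*x - 8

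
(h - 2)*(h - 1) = h^2 - 3*h + 2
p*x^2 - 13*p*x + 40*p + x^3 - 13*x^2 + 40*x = (p + x)*(x - 8)*(x - 5)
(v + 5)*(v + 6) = v^2 + 11*v + 30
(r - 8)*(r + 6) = r^2 - 2*r - 48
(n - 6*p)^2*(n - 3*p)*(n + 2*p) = n^4 - 13*n^3*p + 42*n^2*p^2 + 36*n*p^3 - 216*p^4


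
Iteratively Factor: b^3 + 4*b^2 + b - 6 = (b + 2)*(b^2 + 2*b - 3) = (b - 1)*(b + 2)*(b + 3)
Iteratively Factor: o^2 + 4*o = (o)*(o + 4)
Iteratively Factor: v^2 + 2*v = (v + 2)*(v)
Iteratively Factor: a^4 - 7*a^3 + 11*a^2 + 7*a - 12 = (a - 4)*(a^3 - 3*a^2 - a + 3) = (a - 4)*(a - 1)*(a^2 - 2*a - 3) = (a - 4)*(a - 1)*(a + 1)*(a - 3)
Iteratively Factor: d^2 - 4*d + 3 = (d - 1)*(d - 3)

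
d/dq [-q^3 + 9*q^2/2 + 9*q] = -3*q^2 + 9*q + 9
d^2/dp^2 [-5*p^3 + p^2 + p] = 2 - 30*p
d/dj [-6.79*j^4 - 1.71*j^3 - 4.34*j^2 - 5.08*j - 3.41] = -27.16*j^3 - 5.13*j^2 - 8.68*j - 5.08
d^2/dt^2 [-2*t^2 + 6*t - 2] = -4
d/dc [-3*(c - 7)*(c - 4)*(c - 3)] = -9*c^2 + 84*c - 183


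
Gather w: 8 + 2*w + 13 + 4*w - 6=6*w + 15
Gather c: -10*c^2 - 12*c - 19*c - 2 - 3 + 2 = -10*c^2 - 31*c - 3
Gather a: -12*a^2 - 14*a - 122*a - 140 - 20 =-12*a^2 - 136*a - 160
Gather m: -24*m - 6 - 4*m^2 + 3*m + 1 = -4*m^2 - 21*m - 5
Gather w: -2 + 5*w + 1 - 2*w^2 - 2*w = -2*w^2 + 3*w - 1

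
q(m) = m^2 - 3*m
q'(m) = 2*m - 3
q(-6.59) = 63.20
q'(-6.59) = -16.18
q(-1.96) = 9.72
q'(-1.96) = -6.92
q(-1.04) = 4.20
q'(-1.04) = -5.08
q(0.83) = -1.80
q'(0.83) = -1.34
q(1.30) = -2.21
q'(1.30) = -0.40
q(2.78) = -0.61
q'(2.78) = 2.56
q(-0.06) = 0.18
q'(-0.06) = -3.12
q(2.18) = -1.79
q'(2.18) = 1.36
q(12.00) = 108.00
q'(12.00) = 21.00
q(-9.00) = 108.00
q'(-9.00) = -21.00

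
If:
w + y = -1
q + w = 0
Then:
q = y + 1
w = -y - 1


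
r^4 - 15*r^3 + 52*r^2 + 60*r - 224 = (r - 8)*(r - 7)*(r - 2)*(r + 2)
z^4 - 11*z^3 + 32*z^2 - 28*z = z*(z - 7)*(z - 2)^2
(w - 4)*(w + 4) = w^2 - 16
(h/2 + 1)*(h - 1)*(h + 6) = h^3/2 + 7*h^2/2 + 2*h - 6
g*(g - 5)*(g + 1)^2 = g^4 - 3*g^3 - 9*g^2 - 5*g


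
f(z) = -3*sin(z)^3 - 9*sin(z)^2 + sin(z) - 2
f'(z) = -9*sin(z)^2*cos(z) - 18*sin(z)*cos(z) + cos(z)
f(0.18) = -2.13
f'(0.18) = -2.47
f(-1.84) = -8.64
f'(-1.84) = -2.66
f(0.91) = -8.30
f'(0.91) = -11.55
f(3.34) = -2.52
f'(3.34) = -4.12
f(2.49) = -5.37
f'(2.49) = 10.52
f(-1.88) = -8.53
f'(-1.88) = -3.04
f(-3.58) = -3.43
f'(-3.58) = 7.48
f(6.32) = -1.98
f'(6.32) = 0.33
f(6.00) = -2.92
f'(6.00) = 5.11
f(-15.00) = -5.63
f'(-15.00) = -6.76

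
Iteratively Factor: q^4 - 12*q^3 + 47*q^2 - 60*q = (q - 3)*(q^3 - 9*q^2 + 20*q) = q*(q - 3)*(q^2 - 9*q + 20) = q*(q - 4)*(q - 3)*(q - 5)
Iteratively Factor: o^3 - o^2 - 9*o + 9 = (o - 3)*(o^2 + 2*o - 3) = (o - 3)*(o + 3)*(o - 1)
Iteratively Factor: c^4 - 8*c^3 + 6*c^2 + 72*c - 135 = (c - 3)*(c^3 - 5*c^2 - 9*c + 45) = (c - 5)*(c - 3)*(c^2 - 9) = (c - 5)*(c - 3)^2*(c + 3)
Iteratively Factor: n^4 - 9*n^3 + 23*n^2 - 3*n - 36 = (n - 4)*(n^3 - 5*n^2 + 3*n + 9) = (n - 4)*(n + 1)*(n^2 - 6*n + 9) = (n - 4)*(n - 3)*(n + 1)*(n - 3)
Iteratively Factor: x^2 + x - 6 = (x - 2)*(x + 3)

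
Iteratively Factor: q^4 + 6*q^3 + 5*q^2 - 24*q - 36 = (q - 2)*(q^3 + 8*q^2 + 21*q + 18) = (q - 2)*(q + 3)*(q^2 + 5*q + 6) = (q - 2)*(q + 3)^2*(q + 2)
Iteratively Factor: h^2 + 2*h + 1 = (h + 1)*(h + 1)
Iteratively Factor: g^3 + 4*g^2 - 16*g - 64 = (g - 4)*(g^2 + 8*g + 16) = (g - 4)*(g + 4)*(g + 4)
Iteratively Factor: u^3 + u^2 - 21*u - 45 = (u + 3)*(u^2 - 2*u - 15) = (u + 3)^2*(u - 5)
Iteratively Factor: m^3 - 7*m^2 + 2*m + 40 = (m - 5)*(m^2 - 2*m - 8) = (m - 5)*(m - 4)*(m + 2)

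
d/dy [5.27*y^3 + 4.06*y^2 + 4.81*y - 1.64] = 15.81*y^2 + 8.12*y + 4.81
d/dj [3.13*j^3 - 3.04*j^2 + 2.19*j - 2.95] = 9.39*j^2 - 6.08*j + 2.19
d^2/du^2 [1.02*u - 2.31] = 0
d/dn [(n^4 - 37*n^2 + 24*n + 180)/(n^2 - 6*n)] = 2*(n^5 - 9*n^4 + 99*n^2 - 180*n + 540)/(n^2*(n^2 - 12*n + 36))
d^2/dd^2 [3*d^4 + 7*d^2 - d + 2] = 36*d^2 + 14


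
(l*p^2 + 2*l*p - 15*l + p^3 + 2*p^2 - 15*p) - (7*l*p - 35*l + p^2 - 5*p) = l*p^2 - 5*l*p + 20*l + p^3 + p^2 - 10*p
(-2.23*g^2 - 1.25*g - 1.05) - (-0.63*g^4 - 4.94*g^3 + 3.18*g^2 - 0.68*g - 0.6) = 0.63*g^4 + 4.94*g^3 - 5.41*g^2 - 0.57*g - 0.45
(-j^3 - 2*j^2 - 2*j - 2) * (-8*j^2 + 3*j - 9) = 8*j^5 + 13*j^4 + 19*j^3 + 28*j^2 + 12*j + 18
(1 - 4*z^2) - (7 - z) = -4*z^2 + z - 6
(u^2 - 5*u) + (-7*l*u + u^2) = -7*l*u + 2*u^2 - 5*u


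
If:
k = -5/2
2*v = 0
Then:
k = -5/2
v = 0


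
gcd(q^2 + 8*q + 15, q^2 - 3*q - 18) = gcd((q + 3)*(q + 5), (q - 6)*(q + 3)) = q + 3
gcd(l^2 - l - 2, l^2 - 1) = l + 1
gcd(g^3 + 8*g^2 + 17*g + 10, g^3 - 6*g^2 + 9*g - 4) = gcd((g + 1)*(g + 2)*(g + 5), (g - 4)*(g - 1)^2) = 1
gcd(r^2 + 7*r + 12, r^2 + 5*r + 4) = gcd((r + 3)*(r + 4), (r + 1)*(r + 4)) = r + 4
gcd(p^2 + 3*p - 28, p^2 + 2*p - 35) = p + 7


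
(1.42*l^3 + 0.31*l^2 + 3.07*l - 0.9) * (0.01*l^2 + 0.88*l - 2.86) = 0.0142*l^5 + 1.2527*l^4 - 3.7577*l^3 + 1.806*l^2 - 9.5722*l + 2.574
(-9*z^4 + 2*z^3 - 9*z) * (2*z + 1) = -18*z^5 - 5*z^4 + 2*z^3 - 18*z^2 - 9*z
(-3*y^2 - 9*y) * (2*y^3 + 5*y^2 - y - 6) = -6*y^5 - 33*y^4 - 42*y^3 + 27*y^2 + 54*y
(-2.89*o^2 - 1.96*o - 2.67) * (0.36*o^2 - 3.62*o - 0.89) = -1.0404*o^4 + 9.7562*o^3 + 8.7061*o^2 + 11.4098*o + 2.3763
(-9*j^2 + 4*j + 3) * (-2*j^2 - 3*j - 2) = 18*j^4 + 19*j^3 - 17*j - 6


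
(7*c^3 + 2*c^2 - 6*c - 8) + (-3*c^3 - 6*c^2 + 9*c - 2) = 4*c^3 - 4*c^2 + 3*c - 10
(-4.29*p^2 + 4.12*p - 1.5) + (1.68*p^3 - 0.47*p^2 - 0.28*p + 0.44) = 1.68*p^3 - 4.76*p^2 + 3.84*p - 1.06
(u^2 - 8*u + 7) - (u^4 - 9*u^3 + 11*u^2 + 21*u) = -u^4 + 9*u^3 - 10*u^2 - 29*u + 7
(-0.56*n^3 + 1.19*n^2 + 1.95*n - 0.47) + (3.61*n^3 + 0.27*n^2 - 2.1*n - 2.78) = 3.05*n^3 + 1.46*n^2 - 0.15*n - 3.25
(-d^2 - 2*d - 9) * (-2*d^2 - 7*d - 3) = 2*d^4 + 11*d^3 + 35*d^2 + 69*d + 27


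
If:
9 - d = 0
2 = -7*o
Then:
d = 9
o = -2/7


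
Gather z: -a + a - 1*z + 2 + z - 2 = 0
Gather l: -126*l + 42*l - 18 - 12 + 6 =-84*l - 24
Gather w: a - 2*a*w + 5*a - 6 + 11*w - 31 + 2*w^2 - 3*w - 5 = 6*a + 2*w^2 + w*(8 - 2*a) - 42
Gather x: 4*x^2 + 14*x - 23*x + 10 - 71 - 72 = 4*x^2 - 9*x - 133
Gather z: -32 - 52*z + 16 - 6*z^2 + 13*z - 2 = -6*z^2 - 39*z - 18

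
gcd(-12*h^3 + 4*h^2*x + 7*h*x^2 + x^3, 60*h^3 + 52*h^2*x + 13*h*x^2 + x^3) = 12*h^2 + 8*h*x + x^2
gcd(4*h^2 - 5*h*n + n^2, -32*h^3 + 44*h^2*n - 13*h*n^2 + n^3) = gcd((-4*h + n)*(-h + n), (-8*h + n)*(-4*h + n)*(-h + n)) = 4*h^2 - 5*h*n + n^2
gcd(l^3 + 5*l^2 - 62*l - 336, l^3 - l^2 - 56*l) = l^2 - l - 56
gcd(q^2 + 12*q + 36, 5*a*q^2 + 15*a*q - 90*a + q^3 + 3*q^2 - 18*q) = q + 6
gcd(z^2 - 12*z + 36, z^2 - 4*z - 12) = z - 6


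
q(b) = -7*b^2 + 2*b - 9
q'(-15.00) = 212.00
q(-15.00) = -1614.00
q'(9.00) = -124.00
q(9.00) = -558.00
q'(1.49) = -18.86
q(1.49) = -21.56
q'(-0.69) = 11.66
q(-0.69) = -13.71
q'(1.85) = -23.90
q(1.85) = -29.26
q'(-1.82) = 27.48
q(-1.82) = -35.83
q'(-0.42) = 7.88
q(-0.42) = -11.07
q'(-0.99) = 15.86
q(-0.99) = -17.84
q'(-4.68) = 67.52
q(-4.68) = -171.68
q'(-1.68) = 25.52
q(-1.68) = -32.12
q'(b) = 2 - 14*b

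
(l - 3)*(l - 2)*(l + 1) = l^3 - 4*l^2 + l + 6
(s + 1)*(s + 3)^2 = s^3 + 7*s^2 + 15*s + 9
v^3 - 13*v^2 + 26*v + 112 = (v - 8)*(v - 7)*(v + 2)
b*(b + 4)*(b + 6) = b^3 + 10*b^2 + 24*b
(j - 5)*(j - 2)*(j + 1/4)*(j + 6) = j^4 - 3*j^3/4 - 129*j^2/4 + 52*j + 15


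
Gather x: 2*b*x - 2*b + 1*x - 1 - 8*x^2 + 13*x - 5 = -2*b - 8*x^2 + x*(2*b + 14) - 6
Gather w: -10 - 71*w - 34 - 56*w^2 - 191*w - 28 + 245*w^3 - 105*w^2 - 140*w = 245*w^3 - 161*w^2 - 402*w - 72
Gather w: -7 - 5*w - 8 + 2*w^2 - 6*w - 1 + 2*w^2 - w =4*w^2 - 12*w - 16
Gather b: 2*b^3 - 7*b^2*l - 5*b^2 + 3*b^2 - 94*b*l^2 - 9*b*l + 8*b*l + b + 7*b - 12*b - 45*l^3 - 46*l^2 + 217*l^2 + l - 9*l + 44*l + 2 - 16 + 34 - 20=2*b^3 + b^2*(-7*l - 2) + b*(-94*l^2 - l - 4) - 45*l^3 + 171*l^2 + 36*l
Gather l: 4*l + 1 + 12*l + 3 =16*l + 4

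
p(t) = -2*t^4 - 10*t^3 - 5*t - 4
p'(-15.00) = 20245.00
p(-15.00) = -67429.00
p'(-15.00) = 20245.00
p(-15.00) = -67429.00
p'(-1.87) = -57.59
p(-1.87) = 46.29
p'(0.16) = -5.80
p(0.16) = -4.84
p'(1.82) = -152.60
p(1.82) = -95.33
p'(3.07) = -519.22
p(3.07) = -486.35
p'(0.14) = -5.61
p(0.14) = -4.73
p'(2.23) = -242.90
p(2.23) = -175.51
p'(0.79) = -27.67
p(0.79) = -13.66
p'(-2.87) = -62.99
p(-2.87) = 111.06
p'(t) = -8*t^3 - 30*t^2 - 5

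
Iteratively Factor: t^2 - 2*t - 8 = (t + 2)*(t - 4)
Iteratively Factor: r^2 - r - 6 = (r + 2)*(r - 3)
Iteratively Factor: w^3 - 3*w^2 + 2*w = (w - 2)*(w^2 - w) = (w - 2)*(w - 1)*(w)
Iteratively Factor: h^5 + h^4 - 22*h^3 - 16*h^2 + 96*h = (h - 4)*(h^4 + 5*h^3 - 2*h^2 - 24*h) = (h - 4)*(h + 4)*(h^3 + h^2 - 6*h) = (h - 4)*(h + 3)*(h + 4)*(h^2 - 2*h) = h*(h - 4)*(h + 3)*(h + 4)*(h - 2)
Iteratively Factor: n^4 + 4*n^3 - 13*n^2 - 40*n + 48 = (n + 4)*(n^3 - 13*n + 12) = (n - 1)*(n + 4)*(n^2 + n - 12) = (n - 1)*(n + 4)^2*(n - 3)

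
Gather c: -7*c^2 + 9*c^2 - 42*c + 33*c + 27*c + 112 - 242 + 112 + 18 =2*c^2 + 18*c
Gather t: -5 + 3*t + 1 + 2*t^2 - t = 2*t^2 + 2*t - 4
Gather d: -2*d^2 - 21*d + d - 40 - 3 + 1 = -2*d^2 - 20*d - 42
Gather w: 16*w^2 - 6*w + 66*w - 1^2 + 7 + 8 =16*w^2 + 60*w + 14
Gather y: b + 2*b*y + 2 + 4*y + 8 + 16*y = b + y*(2*b + 20) + 10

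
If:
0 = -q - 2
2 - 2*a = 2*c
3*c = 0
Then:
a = 1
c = 0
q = -2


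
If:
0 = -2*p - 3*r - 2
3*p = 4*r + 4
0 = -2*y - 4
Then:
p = 4/17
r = -14/17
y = -2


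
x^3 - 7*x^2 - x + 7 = (x - 7)*(x - 1)*(x + 1)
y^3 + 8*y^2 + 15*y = y*(y + 3)*(y + 5)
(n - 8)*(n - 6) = n^2 - 14*n + 48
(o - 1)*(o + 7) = o^2 + 6*o - 7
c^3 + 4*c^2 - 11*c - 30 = (c - 3)*(c + 2)*(c + 5)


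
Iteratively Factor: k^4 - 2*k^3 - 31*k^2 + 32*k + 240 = (k + 4)*(k^3 - 6*k^2 - 7*k + 60) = (k - 4)*(k + 4)*(k^2 - 2*k - 15) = (k - 4)*(k + 3)*(k + 4)*(k - 5)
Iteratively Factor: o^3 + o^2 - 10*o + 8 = (o - 1)*(o^2 + 2*o - 8) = (o - 1)*(o + 4)*(o - 2)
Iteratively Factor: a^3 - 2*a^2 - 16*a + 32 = (a - 2)*(a^2 - 16) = (a - 2)*(a + 4)*(a - 4)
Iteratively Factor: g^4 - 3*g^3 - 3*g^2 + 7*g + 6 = (g - 3)*(g^3 - 3*g - 2) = (g - 3)*(g + 1)*(g^2 - g - 2) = (g - 3)*(g + 1)^2*(g - 2)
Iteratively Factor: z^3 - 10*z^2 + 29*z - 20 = (z - 1)*(z^2 - 9*z + 20) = (z - 4)*(z - 1)*(z - 5)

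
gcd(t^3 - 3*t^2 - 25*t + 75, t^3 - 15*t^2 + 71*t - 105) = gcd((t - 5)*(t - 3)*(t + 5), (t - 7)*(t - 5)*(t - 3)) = t^2 - 8*t + 15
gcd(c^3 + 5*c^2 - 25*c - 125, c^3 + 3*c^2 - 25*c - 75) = c^2 - 25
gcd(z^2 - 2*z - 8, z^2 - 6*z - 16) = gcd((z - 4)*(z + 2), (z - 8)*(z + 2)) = z + 2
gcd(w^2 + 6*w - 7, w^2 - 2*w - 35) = 1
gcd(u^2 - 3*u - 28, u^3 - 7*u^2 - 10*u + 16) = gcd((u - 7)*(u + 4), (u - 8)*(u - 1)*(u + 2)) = 1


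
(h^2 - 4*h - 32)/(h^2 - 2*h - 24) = (h - 8)/(h - 6)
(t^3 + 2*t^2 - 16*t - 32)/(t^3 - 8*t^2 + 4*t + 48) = (t + 4)/(t - 6)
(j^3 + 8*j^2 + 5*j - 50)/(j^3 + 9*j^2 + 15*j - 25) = (j - 2)/(j - 1)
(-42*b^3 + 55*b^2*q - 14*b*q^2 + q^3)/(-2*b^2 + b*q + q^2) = (42*b^2 - 13*b*q + q^2)/(2*b + q)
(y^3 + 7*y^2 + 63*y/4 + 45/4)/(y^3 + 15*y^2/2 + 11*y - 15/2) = (4*y^2 + 16*y + 15)/(2*(2*y^2 + 9*y - 5))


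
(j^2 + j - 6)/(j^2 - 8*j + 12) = (j + 3)/(j - 6)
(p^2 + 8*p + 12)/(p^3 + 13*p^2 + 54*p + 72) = (p + 2)/(p^2 + 7*p + 12)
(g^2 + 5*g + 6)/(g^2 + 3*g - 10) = (g^2 + 5*g + 6)/(g^2 + 3*g - 10)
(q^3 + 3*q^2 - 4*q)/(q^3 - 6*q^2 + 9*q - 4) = q*(q + 4)/(q^2 - 5*q + 4)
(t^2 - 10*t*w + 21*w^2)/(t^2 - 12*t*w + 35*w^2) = (t - 3*w)/(t - 5*w)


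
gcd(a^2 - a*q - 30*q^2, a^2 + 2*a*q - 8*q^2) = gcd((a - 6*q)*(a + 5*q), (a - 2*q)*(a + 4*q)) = 1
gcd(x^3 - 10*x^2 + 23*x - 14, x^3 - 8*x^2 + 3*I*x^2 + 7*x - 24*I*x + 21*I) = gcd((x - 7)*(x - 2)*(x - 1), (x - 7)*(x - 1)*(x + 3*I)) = x^2 - 8*x + 7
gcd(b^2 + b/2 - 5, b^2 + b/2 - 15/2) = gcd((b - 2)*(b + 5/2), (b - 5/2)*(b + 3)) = 1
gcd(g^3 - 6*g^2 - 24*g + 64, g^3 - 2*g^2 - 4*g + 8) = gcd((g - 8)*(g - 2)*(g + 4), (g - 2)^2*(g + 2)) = g - 2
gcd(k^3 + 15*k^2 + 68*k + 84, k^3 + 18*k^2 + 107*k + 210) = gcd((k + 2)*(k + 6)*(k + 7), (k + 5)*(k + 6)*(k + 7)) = k^2 + 13*k + 42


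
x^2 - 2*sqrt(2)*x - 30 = (x - 5*sqrt(2))*(x + 3*sqrt(2))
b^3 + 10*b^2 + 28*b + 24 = (b + 2)^2*(b + 6)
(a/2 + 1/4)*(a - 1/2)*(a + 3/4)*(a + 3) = a^4/2 + 15*a^3/8 + a^2 - 15*a/32 - 9/32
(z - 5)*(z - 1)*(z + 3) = z^3 - 3*z^2 - 13*z + 15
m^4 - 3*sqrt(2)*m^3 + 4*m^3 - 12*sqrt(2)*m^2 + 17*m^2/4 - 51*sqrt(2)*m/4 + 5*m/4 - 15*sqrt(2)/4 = (m + 1/2)*(m + 1)*(m + 5/2)*(m - 3*sqrt(2))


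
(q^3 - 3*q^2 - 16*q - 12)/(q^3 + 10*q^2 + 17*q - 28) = (q^3 - 3*q^2 - 16*q - 12)/(q^3 + 10*q^2 + 17*q - 28)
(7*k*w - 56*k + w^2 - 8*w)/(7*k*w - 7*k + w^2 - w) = (w - 8)/(w - 1)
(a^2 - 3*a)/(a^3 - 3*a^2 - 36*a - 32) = a*(3 - a)/(-a^3 + 3*a^2 + 36*a + 32)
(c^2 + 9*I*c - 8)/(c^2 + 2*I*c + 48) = (c + I)/(c - 6*I)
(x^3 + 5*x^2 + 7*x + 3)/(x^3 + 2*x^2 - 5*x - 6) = (x + 1)/(x - 2)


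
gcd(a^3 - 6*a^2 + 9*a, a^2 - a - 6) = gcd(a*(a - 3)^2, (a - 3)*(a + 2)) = a - 3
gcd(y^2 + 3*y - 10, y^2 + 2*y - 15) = y + 5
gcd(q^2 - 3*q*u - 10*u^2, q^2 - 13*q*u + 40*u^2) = q - 5*u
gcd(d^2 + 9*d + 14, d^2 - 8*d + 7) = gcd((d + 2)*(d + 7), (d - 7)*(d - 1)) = 1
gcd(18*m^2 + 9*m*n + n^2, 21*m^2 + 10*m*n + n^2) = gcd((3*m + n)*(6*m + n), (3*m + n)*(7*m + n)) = 3*m + n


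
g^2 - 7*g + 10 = (g - 5)*(g - 2)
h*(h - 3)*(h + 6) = h^3 + 3*h^2 - 18*h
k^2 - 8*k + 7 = (k - 7)*(k - 1)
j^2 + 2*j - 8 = (j - 2)*(j + 4)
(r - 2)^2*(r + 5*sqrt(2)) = r^3 - 4*r^2 + 5*sqrt(2)*r^2 - 20*sqrt(2)*r + 4*r + 20*sqrt(2)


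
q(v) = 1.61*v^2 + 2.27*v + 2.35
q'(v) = 3.22*v + 2.27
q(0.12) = 2.65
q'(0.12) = 2.66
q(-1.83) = 3.59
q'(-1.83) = -3.62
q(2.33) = 16.38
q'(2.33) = 9.77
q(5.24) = 58.45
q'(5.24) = 19.14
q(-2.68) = 7.83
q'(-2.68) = -6.36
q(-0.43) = 1.67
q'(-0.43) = 0.89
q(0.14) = 2.70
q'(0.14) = 2.72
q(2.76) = 20.88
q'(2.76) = 11.16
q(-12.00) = 206.95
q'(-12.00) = -36.37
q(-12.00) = 206.95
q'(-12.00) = -36.37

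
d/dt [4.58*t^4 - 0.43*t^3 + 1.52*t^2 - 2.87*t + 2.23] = 18.32*t^3 - 1.29*t^2 + 3.04*t - 2.87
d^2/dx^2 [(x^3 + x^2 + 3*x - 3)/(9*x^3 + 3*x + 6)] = 2*(9*x^6 + 72*x^5 - 207*x^4 - 50*x^3 - 129*x^2 + 66*x - 5)/(3*(27*x^9 + 27*x^7 + 54*x^6 + 9*x^5 + 36*x^4 + 37*x^3 + 6*x^2 + 12*x + 8))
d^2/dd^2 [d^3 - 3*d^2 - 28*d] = 6*d - 6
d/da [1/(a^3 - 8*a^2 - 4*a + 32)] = (-3*a^2 + 16*a + 4)/(a^3 - 8*a^2 - 4*a + 32)^2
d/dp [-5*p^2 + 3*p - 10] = 3 - 10*p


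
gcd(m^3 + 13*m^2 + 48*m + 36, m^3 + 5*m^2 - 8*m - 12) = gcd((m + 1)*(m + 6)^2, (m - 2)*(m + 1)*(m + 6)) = m^2 + 7*m + 6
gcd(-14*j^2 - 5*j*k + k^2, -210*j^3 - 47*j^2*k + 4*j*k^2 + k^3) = 7*j - k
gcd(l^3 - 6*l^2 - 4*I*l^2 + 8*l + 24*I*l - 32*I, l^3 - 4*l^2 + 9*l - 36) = l - 4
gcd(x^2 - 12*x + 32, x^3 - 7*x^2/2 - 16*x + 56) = x - 4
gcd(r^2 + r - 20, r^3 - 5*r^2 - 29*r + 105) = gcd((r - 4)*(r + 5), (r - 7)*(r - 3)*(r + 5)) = r + 5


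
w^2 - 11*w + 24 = (w - 8)*(w - 3)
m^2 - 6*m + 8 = (m - 4)*(m - 2)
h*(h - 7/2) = h^2 - 7*h/2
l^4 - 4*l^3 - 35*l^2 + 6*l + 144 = (l - 8)*(l - 2)*(l + 3)^2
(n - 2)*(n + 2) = n^2 - 4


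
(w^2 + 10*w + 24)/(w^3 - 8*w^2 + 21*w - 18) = (w^2 + 10*w + 24)/(w^3 - 8*w^2 + 21*w - 18)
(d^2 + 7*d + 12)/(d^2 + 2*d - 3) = (d + 4)/(d - 1)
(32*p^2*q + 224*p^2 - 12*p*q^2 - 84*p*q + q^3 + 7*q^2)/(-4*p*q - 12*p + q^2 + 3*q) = (-8*p*q - 56*p + q^2 + 7*q)/(q + 3)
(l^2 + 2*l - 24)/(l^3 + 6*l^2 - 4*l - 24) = (l - 4)/(l^2 - 4)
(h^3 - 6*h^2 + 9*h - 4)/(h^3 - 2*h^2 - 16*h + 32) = (h^2 - 2*h + 1)/(h^2 + 2*h - 8)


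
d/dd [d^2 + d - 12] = 2*d + 1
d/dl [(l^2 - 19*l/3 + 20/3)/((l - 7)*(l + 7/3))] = (15*l^2 - 414*l + 1211)/(9*l^4 - 84*l^3 - 98*l^2 + 1372*l + 2401)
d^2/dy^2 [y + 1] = 0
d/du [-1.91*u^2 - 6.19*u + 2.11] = -3.82*u - 6.19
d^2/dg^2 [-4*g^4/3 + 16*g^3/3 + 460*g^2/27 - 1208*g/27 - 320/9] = -16*g^2 + 32*g + 920/27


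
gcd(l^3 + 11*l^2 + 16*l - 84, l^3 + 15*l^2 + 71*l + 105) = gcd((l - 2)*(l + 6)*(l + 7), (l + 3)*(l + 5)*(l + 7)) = l + 7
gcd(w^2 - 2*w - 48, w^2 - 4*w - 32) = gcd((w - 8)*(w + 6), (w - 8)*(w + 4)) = w - 8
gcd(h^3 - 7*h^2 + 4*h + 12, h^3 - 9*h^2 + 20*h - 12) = h^2 - 8*h + 12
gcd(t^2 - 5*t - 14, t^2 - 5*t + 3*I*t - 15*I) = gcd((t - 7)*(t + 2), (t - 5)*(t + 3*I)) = 1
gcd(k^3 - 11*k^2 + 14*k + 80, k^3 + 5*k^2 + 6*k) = k + 2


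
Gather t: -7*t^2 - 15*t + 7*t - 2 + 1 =-7*t^2 - 8*t - 1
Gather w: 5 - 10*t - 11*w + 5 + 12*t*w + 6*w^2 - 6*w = -10*t + 6*w^2 + w*(12*t - 17) + 10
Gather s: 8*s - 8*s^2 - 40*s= -8*s^2 - 32*s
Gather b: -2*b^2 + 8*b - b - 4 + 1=-2*b^2 + 7*b - 3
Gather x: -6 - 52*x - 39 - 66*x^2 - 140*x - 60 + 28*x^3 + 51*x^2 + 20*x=28*x^3 - 15*x^2 - 172*x - 105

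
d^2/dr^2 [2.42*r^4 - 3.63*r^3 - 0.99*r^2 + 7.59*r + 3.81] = 29.04*r^2 - 21.78*r - 1.98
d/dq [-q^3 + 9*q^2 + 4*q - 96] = -3*q^2 + 18*q + 4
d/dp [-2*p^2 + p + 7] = 1 - 4*p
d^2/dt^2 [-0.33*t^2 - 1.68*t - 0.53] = -0.660000000000000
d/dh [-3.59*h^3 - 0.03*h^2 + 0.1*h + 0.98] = -10.77*h^2 - 0.06*h + 0.1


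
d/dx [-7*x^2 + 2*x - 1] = 2 - 14*x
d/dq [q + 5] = 1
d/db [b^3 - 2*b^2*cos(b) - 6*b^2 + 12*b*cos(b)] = 2*b^2*sin(b) + 3*b^2 - 12*b*sin(b) - 4*b*cos(b) - 12*b + 12*cos(b)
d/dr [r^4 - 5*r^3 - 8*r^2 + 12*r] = 4*r^3 - 15*r^2 - 16*r + 12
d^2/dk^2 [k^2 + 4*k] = 2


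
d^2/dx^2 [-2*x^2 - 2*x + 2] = -4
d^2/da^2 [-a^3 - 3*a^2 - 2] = -6*a - 6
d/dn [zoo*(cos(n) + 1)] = zoo*sin(n)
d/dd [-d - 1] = -1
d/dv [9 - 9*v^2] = -18*v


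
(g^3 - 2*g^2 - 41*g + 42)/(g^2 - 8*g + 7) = g + 6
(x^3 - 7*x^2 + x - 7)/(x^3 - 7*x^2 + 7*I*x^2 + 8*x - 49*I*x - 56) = (x + I)/(x + 8*I)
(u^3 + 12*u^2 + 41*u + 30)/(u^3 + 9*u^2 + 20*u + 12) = (u + 5)/(u + 2)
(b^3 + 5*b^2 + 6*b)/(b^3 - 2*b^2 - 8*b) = (b + 3)/(b - 4)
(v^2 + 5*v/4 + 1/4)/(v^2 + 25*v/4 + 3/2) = (v + 1)/(v + 6)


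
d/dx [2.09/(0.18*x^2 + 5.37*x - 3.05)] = (-0.7524*x - 11.2233)/(0.18*x^2 + 5.37*x - 3.05)^2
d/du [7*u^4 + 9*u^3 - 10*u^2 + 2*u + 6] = 28*u^3 + 27*u^2 - 20*u + 2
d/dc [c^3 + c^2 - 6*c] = 3*c^2 + 2*c - 6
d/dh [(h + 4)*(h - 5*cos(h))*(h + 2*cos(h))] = -(h + 4)*(h - 5*cos(h))*(2*sin(h) - 1) + (h + 4)*(h + 2*cos(h))*(5*sin(h) + 1) + (h - 5*cos(h))*(h + 2*cos(h))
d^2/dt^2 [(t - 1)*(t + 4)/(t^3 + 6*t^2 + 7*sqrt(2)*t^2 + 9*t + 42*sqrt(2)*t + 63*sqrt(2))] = 2*(t^4 + 3*t^3 - 63*sqrt(2)*t^2 - 24*t^2 - 476*sqrt(2)*t - 342*t - 2094 - 357*sqrt(2))/(t^7 + 12*t^6 + 21*sqrt(2)*t^6 + 348*t^5 + 252*sqrt(2)*t^5 + 1820*sqrt(2)*t^4 + 3636*t^4 + 10500*sqrt(2)*t^3 + 15957*t^3 + 31752*t^2 + 38745*sqrt(2)*t^2 + 23814*t + 74088*sqrt(2)*t + 55566*sqrt(2))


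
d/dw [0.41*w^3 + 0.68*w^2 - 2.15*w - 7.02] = 1.23*w^2 + 1.36*w - 2.15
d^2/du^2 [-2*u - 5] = 0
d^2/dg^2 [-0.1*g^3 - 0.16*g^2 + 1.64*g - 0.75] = -0.6*g - 0.32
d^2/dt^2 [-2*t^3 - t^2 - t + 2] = -12*t - 2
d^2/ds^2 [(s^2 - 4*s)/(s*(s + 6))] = -20/(s^3 + 18*s^2 + 108*s + 216)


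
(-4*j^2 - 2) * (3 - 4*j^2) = 16*j^4 - 4*j^2 - 6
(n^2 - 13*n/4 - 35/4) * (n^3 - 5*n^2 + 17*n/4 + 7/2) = n^5 - 33*n^4/4 + 47*n^3/4 + 535*n^2/16 - 777*n/16 - 245/8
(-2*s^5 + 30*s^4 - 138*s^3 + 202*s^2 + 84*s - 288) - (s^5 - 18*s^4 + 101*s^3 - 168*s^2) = -3*s^5 + 48*s^4 - 239*s^3 + 370*s^2 + 84*s - 288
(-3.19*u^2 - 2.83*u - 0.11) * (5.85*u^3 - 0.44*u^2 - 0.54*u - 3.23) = -18.6615*u^5 - 15.1519*u^4 + 2.3243*u^3 + 11.8803*u^2 + 9.2003*u + 0.3553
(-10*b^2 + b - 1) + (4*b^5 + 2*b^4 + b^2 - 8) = 4*b^5 + 2*b^4 - 9*b^2 + b - 9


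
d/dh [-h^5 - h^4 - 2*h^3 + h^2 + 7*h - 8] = -5*h^4 - 4*h^3 - 6*h^2 + 2*h + 7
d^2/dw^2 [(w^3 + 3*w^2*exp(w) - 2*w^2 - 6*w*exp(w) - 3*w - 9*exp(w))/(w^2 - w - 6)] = (3*w^3*exp(w) + 15*w^2*exp(w) + 30*w*exp(w) + 18*exp(w) + 4)/(w^3 + 6*w^2 + 12*w + 8)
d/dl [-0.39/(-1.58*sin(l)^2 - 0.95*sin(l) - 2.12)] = -(1.2324*sin(l) + 0.3705)*cos(l)/(1.58*sin(l)^2 + 0.95*sin(l) + 2.12)^2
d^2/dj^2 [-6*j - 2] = 0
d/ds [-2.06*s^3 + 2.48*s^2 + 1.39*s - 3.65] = -6.18*s^2 + 4.96*s + 1.39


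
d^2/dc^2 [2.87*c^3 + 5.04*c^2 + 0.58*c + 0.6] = 17.22*c + 10.08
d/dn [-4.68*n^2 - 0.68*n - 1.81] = -9.36*n - 0.68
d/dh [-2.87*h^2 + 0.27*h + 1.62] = 0.27 - 5.74*h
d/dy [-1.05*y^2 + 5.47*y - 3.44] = 5.47 - 2.1*y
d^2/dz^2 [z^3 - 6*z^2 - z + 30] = 6*z - 12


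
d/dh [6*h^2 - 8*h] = 12*h - 8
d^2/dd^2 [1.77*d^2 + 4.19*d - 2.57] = 3.54000000000000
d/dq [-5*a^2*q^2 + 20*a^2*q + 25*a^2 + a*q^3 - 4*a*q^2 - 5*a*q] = a*(-10*a*q + 20*a + 3*q^2 - 8*q - 5)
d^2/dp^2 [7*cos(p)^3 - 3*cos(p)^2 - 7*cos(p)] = 7*cos(p)/4 + 6*cos(2*p) - 63*cos(3*p)/4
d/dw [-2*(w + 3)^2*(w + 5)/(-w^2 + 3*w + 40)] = 2*(w^2 - 16*w - 57)/(w^2 - 16*w + 64)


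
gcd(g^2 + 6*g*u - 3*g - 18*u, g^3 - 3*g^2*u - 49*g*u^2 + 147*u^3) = 1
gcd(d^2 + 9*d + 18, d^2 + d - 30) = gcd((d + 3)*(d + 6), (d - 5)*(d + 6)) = d + 6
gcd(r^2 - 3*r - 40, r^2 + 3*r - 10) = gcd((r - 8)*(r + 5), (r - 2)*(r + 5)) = r + 5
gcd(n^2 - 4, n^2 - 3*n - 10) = n + 2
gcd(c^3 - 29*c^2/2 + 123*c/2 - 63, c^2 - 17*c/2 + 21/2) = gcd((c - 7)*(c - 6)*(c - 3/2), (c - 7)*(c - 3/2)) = c^2 - 17*c/2 + 21/2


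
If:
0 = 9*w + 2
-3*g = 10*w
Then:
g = 20/27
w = -2/9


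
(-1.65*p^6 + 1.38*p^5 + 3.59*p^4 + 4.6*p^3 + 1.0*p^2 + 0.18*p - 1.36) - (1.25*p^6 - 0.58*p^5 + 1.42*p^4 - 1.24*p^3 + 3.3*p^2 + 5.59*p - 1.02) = -2.9*p^6 + 1.96*p^5 + 2.17*p^4 + 5.84*p^3 - 2.3*p^2 - 5.41*p - 0.34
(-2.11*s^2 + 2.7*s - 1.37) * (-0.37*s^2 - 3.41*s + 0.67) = 0.7807*s^4 + 6.1961*s^3 - 10.1138*s^2 + 6.4807*s - 0.9179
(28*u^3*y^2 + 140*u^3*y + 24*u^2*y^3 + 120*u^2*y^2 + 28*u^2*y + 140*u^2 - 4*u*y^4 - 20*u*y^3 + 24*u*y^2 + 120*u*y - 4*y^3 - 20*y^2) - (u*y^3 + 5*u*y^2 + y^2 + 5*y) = 28*u^3*y^2 + 140*u^3*y + 24*u^2*y^3 + 120*u^2*y^2 + 28*u^2*y + 140*u^2 - 4*u*y^4 - 21*u*y^3 + 19*u*y^2 + 120*u*y - 4*y^3 - 21*y^2 - 5*y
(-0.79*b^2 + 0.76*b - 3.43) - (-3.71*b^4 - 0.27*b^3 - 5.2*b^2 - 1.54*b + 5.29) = 3.71*b^4 + 0.27*b^3 + 4.41*b^2 + 2.3*b - 8.72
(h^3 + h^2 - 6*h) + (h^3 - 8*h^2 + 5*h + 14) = 2*h^3 - 7*h^2 - h + 14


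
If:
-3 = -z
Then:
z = 3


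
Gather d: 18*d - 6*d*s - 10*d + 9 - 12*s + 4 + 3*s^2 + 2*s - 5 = d*(8 - 6*s) + 3*s^2 - 10*s + 8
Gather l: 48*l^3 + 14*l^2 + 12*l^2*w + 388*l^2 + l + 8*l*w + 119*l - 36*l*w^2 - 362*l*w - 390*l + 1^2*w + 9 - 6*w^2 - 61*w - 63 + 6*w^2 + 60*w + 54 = 48*l^3 + l^2*(12*w + 402) + l*(-36*w^2 - 354*w - 270)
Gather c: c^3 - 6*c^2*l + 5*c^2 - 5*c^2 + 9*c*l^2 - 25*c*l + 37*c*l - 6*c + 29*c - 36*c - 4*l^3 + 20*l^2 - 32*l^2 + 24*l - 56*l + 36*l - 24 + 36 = c^3 - 6*c^2*l + c*(9*l^2 + 12*l - 13) - 4*l^3 - 12*l^2 + 4*l + 12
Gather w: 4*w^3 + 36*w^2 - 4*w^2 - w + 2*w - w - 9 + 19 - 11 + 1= 4*w^3 + 32*w^2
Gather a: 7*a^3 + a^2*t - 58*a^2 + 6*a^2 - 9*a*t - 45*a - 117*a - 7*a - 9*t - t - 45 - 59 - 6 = 7*a^3 + a^2*(t - 52) + a*(-9*t - 169) - 10*t - 110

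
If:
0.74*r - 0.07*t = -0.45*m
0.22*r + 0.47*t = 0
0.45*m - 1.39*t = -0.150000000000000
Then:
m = -2.11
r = 1.23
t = -0.57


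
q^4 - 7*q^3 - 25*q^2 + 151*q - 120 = (q - 8)*(q - 3)*(q - 1)*(q + 5)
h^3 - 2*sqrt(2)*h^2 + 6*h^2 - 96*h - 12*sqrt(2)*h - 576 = (h + 6)*(h - 8*sqrt(2))*(h + 6*sqrt(2))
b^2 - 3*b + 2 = (b - 2)*(b - 1)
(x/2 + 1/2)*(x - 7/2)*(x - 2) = x^3/2 - 9*x^2/4 + 3*x/4 + 7/2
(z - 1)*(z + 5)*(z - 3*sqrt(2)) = z^3 - 3*sqrt(2)*z^2 + 4*z^2 - 12*sqrt(2)*z - 5*z + 15*sqrt(2)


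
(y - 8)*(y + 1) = y^2 - 7*y - 8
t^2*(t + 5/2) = t^3 + 5*t^2/2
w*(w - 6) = w^2 - 6*w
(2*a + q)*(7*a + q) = 14*a^2 + 9*a*q + q^2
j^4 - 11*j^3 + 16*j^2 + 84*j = j*(j - 7)*(j - 6)*(j + 2)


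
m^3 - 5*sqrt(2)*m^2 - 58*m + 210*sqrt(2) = (m - 7*sqrt(2))*(m - 3*sqrt(2))*(m + 5*sqrt(2))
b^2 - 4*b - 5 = (b - 5)*(b + 1)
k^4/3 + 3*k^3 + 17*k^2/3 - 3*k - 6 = (k/3 + 1)*(k - 1)*(k + 1)*(k + 6)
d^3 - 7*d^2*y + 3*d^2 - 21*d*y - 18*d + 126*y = (d - 3)*(d + 6)*(d - 7*y)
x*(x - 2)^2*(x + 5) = x^4 + x^3 - 16*x^2 + 20*x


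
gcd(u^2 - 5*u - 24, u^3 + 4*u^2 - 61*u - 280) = u - 8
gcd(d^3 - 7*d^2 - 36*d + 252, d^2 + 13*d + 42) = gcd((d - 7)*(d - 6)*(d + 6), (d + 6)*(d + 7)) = d + 6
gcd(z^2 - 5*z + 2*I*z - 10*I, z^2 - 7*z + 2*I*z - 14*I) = z + 2*I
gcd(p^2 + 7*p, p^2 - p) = p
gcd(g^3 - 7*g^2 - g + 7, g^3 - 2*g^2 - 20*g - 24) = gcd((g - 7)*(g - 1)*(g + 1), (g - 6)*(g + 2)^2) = 1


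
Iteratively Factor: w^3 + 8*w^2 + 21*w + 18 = (w + 3)*(w^2 + 5*w + 6) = (w + 3)^2*(w + 2)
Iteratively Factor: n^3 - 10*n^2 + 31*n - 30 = (n - 3)*(n^2 - 7*n + 10) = (n - 3)*(n - 2)*(n - 5)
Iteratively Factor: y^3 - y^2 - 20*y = (y + 4)*(y^2 - 5*y) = y*(y + 4)*(y - 5)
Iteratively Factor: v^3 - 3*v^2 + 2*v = (v)*(v^2 - 3*v + 2) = v*(v - 1)*(v - 2)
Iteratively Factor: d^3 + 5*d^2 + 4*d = (d + 1)*(d^2 + 4*d) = (d + 1)*(d + 4)*(d)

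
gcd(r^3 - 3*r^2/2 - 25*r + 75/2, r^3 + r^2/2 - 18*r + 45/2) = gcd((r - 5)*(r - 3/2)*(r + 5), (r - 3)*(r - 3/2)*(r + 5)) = r^2 + 7*r/2 - 15/2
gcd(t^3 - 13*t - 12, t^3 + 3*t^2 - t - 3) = t^2 + 4*t + 3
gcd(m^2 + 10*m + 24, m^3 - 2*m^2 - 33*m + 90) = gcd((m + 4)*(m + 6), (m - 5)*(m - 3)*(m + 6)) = m + 6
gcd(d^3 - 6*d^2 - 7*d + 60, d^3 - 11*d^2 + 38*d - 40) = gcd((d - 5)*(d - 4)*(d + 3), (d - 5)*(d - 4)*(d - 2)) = d^2 - 9*d + 20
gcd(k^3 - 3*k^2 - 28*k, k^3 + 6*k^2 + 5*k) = k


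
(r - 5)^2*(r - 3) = r^3 - 13*r^2 + 55*r - 75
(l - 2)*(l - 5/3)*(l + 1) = l^3 - 8*l^2/3 - l/3 + 10/3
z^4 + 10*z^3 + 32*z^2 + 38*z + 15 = (z + 1)^2*(z + 3)*(z + 5)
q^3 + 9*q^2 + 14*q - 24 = (q - 1)*(q + 4)*(q + 6)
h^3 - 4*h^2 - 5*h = h*(h - 5)*(h + 1)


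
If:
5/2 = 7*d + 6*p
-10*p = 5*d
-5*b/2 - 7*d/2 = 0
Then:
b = -7/8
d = 5/8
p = -5/16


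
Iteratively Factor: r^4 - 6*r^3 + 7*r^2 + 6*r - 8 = (r - 2)*(r^3 - 4*r^2 - r + 4) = (r - 4)*(r - 2)*(r^2 - 1) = (r - 4)*(r - 2)*(r + 1)*(r - 1)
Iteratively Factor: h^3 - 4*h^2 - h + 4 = (h - 4)*(h^2 - 1) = (h - 4)*(h + 1)*(h - 1)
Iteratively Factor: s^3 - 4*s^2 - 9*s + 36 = (s + 3)*(s^2 - 7*s + 12) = (s - 4)*(s + 3)*(s - 3)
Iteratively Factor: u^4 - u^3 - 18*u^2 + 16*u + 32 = (u + 4)*(u^3 - 5*u^2 + 2*u + 8) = (u - 4)*(u + 4)*(u^2 - u - 2) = (u - 4)*(u - 2)*(u + 4)*(u + 1)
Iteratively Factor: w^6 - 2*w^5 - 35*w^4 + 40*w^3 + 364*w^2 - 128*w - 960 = (w + 4)*(w^5 - 6*w^4 - 11*w^3 + 84*w^2 + 28*w - 240) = (w - 5)*(w + 4)*(w^4 - w^3 - 16*w^2 + 4*w + 48) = (w - 5)*(w - 4)*(w + 4)*(w^3 + 3*w^2 - 4*w - 12) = (w - 5)*(w - 4)*(w + 2)*(w + 4)*(w^2 + w - 6) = (w - 5)*(w - 4)*(w + 2)*(w + 3)*(w + 4)*(w - 2)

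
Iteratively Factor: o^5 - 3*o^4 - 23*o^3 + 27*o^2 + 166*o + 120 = (o - 5)*(o^4 + 2*o^3 - 13*o^2 - 38*o - 24) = (o - 5)*(o - 4)*(o^3 + 6*o^2 + 11*o + 6) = (o - 5)*(o - 4)*(o + 2)*(o^2 + 4*o + 3) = (o - 5)*(o - 4)*(o + 1)*(o + 2)*(o + 3)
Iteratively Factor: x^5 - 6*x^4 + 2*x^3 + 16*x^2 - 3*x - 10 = (x + 1)*(x^4 - 7*x^3 + 9*x^2 + 7*x - 10) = (x - 1)*(x + 1)*(x^3 - 6*x^2 + 3*x + 10) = (x - 1)*(x + 1)^2*(x^2 - 7*x + 10) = (x - 2)*(x - 1)*(x + 1)^2*(x - 5)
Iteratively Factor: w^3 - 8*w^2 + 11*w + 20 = (w + 1)*(w^2 - 9*w + 20) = (w - 5)*(w + 1)*(w - 4)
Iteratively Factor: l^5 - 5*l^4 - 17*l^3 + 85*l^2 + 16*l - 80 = (l + 4)*(l^4 - 9*l^3 + 19*l^2 + 9*l - 20) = (l - 4)*(l + 4)*(l^3 - 5*l^2 - l + 5) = (l - 4)*(l - 1)*(l + 4)*(l^2 - 4*l - 5) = (l - 4)*(l - 1)*(l + 1)*(l + 4)*(l - 5)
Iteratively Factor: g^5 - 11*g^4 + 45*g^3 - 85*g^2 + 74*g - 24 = (g - 3)*(g^4 - 8*g^3 + 21*g^2 - 22*g + 8) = (g - 4)*(g - 3)*(g^3 - 4*g^2 + 5*g - 2) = (g - 4)*(g - 3)*(g - 1)*(g^2 - 3*g + 2) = (g - 4)*(g - 3)*(g - 1)^2*(g - 2)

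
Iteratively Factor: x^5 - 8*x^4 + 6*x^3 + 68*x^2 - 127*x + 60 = (x - 4)*(x^4 - 4*x^3 - 10*x^2 + 28*x - 15) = (x - 4)*(x + 3)*(x^3 - 7*x^2 + 11*x - 5) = (x - 4)*(x - 1)*(x + 3)*(x^2 - 6*x + 5) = (x - 4)*(x - 1)^2*(x + 3)*(x - 5)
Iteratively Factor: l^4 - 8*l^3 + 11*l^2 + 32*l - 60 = (l + 2)*(l^3 - 10*l^2 + 31*l - 30) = (l - 3)*(l + 2)*(l^2 - 7*l + 10) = (l - 5)*(l - 3)*(l + 2)*(l - 2)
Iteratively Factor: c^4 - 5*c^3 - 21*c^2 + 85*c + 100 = (c - 5)*(c^3 - 21*c - 20) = (c - 5)*(c + 4)*(c^2 - 4*c - 5) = (c - 5)*(c + 1)*(c + 4)*(c - 5)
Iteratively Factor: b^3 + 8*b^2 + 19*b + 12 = (b + 4)*(b^2 + 4*b + 3) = (b + 1)*(b + 4)*(b + 3)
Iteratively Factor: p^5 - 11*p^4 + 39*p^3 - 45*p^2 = (p)*(p^4 - 11*p^3 + 39*p^2 - 45*p) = p^2*(p^3 - 11*p^2 + 39*p - 45) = p^2*(p - 5)*(p^2 - 6*p + 9) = p^2*(p - 5)*(p - 3)*(p - 3)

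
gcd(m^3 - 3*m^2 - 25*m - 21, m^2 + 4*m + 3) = m^2 + 4*m + 3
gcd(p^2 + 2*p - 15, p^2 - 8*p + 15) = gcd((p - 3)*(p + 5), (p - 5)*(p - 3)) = p - 3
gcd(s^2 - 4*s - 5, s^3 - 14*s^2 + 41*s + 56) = s + 1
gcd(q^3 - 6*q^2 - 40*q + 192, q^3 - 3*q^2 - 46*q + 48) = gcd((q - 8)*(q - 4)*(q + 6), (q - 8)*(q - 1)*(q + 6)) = q^2 - 2*q - 48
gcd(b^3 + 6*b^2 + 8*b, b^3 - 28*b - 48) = b^2 + 6*b + 8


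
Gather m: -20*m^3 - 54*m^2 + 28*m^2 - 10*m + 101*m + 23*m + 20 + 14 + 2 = -20*m^3 - 26*m^2 + 114*m + 36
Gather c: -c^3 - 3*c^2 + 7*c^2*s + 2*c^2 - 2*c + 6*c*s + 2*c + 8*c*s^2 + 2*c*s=-c^3 + c^2*(7*s - 1) + c*(8*s^2 + 8*s)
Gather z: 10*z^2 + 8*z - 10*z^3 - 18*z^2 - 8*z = -10*z^3 - 8*z^2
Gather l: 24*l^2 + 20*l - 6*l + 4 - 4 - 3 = 24*l^2 + 14*l - 3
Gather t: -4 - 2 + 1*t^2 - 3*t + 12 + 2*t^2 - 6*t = 3*t^2 - 9*t + 6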